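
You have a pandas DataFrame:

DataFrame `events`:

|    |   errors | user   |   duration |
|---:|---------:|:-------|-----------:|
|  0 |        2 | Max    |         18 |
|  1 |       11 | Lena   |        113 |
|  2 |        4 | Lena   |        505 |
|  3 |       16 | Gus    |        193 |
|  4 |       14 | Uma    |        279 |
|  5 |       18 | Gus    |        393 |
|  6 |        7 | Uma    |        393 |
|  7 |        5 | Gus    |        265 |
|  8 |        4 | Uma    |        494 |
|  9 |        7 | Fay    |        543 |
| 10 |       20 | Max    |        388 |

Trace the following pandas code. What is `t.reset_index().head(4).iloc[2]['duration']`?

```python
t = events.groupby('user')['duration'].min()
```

group by user, min of duration:
user
Fay     543
Gus     193
Lena    113
Max      18
Uma     279
Name: duration, dtype: int64
reset_index():
   user  duration
0   Fay       543
1   Gus       193
2  Lena       113
3   Max        18
4   Uma       279
take first 4 rows:
   user  duration
0   Fay       543
1   Gus       193
2  Lena       113
3   Max        18
value at position 2, column 'duration' → 113

113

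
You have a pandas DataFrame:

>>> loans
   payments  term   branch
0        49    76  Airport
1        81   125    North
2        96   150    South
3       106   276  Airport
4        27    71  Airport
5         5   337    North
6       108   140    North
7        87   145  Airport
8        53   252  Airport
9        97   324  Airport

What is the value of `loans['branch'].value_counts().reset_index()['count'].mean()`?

value_counts of branch:
branch
Airport    6
North      3
South      1
Name: count, dtype: int64
reset_index():
    branch  count
0  Airport      6
1    North      3
2    South      1

3.33333333333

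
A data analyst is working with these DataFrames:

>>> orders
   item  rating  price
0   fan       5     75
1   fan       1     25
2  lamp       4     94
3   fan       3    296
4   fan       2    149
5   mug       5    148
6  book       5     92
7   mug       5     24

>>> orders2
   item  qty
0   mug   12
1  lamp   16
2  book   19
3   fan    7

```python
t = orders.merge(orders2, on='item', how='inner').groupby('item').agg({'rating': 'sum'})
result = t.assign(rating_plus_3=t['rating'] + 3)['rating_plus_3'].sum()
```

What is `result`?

merge on 'item' (how='inner') → 8 rows:
   item  rating  price  qty
0   fan       5     75    7
1   fan       1     25    7
2  lamp       4     94   16
3   fan       3    296    7
4   fan       2    149    7
5   mug       5    148   12
6  book       5     92   19
7   mug       5     24   12
group by item, sum of rating:
      rating
item        
book       5
fan       11
lamp       4
mug       10
add column rating_plus_3 = t['rating'] + 3:
      rating  rating_plus_3
item                       
book       5              8
fan       11             14
lamp       4              7
mug       10             13
Then the sum of column 'rating_plus_3': 42

42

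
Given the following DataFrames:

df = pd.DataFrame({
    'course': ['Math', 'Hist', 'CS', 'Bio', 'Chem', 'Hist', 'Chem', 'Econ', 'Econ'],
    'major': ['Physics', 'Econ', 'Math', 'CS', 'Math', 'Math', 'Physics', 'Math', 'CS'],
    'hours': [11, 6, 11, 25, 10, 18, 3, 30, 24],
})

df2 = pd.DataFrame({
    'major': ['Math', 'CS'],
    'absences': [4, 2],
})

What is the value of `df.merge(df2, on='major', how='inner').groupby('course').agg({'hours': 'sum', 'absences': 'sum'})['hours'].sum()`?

118

merge on 'major' (how='inner') → 6 rows:
  course major  hours  absences
0     CS  Math     11         4
1    Bio    CS     25         2
2   Chem  Math     10         4
3   Hist  Math     18         4
4   Econ  Math     30         4
5   Econ    CS     24         2
group by course: sum(hours), sum(absences):
        hours  absences
course                 
Bio        25         2
CS         11         4
Chem       10         4
Econ       54         6
Hist       18         4
Reading off the sum of column 'hours', we get 118.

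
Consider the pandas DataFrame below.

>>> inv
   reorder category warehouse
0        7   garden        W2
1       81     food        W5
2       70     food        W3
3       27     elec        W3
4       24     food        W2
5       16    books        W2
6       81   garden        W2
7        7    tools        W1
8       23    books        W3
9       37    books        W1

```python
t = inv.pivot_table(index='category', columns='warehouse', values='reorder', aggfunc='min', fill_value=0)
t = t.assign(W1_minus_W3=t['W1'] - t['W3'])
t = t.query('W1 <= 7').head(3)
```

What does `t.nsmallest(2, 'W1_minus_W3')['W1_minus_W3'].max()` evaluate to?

pivot: rows=category, cols=warehouse, min(reorder):
warehouse  W1  W2  W3  W5
category                 
books      37  16  23   0
elec        0   0  27   0
food        0  24  70  81
garden      0   7   0   0
tools       7   0   0   0
add column W1_minus_W3 = t['W1'] - t['W3']:
warehouse  W1  W2  W3  W5  W1_minus_W3
category                              
books      37  16  23   0           14
elec        0   0  27   0          -27
food        0  24  70  81          -70
garden      0   7   0   0            0
tools       7   0   0   0            7
filter rows where W1 <= 7:
warehouse  W1  W2  W3  W5  W1_minus_W3
category                              
elec        0   0  27   0          -27
food        0  24  70  81          -70
garden      0   7   0   0            0
tools       7   0   0   0            7
take first 3 rows:
warehouse  W1  W2  W3  W5  W1_minus_W3
category                              
elec        0   0  27   0          -27
food        0  24  70  81          -70
garden      0   7   0   0            0
take 2 rows with smallest W1_minus_W3:
warehouse  W1  W2  W3  W5  W1_minus_W3
category                              
food        0  24  70  81          -70
elec        0   0  27   0          -27
Reading off the max of column 'W1_minus_W3', we get -27.

-27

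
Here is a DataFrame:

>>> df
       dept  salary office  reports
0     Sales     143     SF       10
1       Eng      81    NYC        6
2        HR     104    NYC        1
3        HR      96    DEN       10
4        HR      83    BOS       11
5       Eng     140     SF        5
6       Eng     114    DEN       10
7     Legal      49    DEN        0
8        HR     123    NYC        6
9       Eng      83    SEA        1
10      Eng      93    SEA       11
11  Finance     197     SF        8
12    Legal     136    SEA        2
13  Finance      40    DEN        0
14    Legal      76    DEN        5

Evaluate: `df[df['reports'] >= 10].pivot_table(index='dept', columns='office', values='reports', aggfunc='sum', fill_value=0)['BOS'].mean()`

filter rows where reports >= 10:
     dept  salary office  reports
0   Sales     143     SF       10
3      HR      96    DEN       10
4      HR      83    BOS       11
6     Eng     114    DEN       10
10    Eng      93    SEA       11
pivot: rows=dept, cols=office, sum(reports):
office  BOS  DEN  SEA  SF
dept                     
Eng       0   10   11   0
HR       11   10    0   0
Sales     0    0    0  10

3.66666666667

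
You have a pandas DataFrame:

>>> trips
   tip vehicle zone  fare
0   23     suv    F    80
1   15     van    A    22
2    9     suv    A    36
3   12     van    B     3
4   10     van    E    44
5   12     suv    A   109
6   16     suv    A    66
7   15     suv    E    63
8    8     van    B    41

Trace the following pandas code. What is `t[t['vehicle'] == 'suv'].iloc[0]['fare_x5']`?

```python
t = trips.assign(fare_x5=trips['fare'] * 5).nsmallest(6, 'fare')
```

180

add column fare_x5 = trips['fare'] * 5:
   tip vehicle zone  fare  fare_x5
0   23     suv    F    80      400
1   15     van    A    22      110
2    9     suv    A    36      180
3   12     van    B     3       15
4   10     van    E    44      220
5   12     suv    A   109      545
6   16     suv    A    66      330
7   15     suv    E    63      315
8    8     van    B    41      205
take 6 rows with smallest fare:
   tip vehicle zone  fare  fare_x5
3   12     van    B     3       15
1   15     van    A    22      110
2    9     suv    A    36      180
8    8     van    B    41      205
4   10     van    E    44      220
7   15     suv    E    63      315
filter rows where vehicle == 'suv':
   tip vehicle zone  fare  fare_x5
2    9     suv    A    36      180
7   15     suv    E    63      315
The value at position 0, column 'fare_x5' is 180.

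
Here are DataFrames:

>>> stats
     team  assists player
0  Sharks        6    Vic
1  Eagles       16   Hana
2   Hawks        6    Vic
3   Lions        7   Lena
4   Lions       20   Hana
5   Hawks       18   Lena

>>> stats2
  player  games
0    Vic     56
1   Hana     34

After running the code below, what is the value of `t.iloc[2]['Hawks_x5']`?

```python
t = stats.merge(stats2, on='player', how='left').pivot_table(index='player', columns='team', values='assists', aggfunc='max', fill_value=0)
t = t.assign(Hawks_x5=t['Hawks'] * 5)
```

30

merge on 'player' (how='left') → 6 rows:
     team  assists player  games
0  Sharks        6    Vic   56.0
1  Eagles       16   Hana   34.0
2   Hawks        6    Vic   56.0
3   Lions        7   Lena    NaN
4   Lions       20   Hana   34.0
5   Hawks       18   Lena    NaN
pivot: rows=player, cols=team, max(assists):
team    Eagles  Hawks  Lions  Sharks
player                              
Hana        16      0     20       0
Lena         0     18      7       0
Vic          0      6      0       6
add column Hawks_x5 = t['Hawks'] * 5:
team    Eagles  Hawks  Lions  Sharks  Hawks_x5
player                                        
Hana        16      0     20       0         0
Lena         0     18      7       0        90
Vic          0      6      0       6        30
So iloc[2]['Hawks_x5'] = 30.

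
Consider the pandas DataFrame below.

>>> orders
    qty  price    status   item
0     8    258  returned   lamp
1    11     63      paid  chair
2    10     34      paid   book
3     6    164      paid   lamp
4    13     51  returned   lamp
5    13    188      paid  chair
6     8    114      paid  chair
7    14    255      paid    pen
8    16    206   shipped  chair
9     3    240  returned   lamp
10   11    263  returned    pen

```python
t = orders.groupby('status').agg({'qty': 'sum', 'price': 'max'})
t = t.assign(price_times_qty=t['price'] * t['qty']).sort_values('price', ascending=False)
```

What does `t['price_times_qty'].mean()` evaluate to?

9437.0

group by status: sum(qty), max(price):
          qty  price
status              
paid       62    255
returned   35    263
shipped    16    206
add column price_times_qty = t['price'] * t['qty']:
          qty  price  price_times_qty
status                               
paid       62    255            15810
returned   35    263             9205
shipped    16    206             3296
sort by price descending:
          qty  price  price_times_qty
status                               
returned   35    263             9205
paid       62    255            15810
shipped    16    206             3296
Finally, mean of column 'price_times_qty' = 9437.0.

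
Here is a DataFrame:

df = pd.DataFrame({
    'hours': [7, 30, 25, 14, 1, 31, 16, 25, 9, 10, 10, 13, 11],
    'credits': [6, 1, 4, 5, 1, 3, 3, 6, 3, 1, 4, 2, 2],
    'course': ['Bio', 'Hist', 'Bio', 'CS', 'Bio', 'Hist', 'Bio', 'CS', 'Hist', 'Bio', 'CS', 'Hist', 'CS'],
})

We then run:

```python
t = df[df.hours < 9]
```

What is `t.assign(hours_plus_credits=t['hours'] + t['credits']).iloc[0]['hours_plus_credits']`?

13

filter rows where hours < 9:
   hours  credits course
0      7        6    Bio
4      1        1    Bio
add column hours_plus_credits = t['hours'] + t['credits']:
   hours  credits course  hours_plus_credits
0      7        6    Bio                  13
4      1        1    Bio                   2
Hence 13.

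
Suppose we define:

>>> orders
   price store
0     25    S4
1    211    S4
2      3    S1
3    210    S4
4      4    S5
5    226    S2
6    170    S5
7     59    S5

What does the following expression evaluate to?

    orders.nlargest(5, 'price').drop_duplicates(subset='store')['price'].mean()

202.333333333

take 5 rows with largest price:
   price store
5    226    S2
1    211    S4
3    210    S4
6    170    S5
7     59    S5
drop duplicate store (keep=first):
   price store
5    226    S2
1    211    S4
6    170    S5
Finally, mean of column 'price' = 202.333333333.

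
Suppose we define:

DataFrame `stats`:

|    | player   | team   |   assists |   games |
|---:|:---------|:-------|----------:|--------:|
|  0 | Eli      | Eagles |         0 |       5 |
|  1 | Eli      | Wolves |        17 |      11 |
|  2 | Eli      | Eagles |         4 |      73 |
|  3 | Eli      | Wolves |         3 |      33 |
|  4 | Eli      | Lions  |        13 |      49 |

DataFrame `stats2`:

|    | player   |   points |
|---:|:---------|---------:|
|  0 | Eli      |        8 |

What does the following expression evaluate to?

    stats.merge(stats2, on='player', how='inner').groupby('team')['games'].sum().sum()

merge on 'player' (how='inner') → 5 rows:
  player    team  assists  games  points
0    Eli  Eagles        0      5       8
1    Eli  Wolves       17     11       8
2    Eli  Eagles        4     73       8
3    Eli  Wolves        3     33       8
4    Eli   Lions       13     49       8
group by team, sum of games:
team
Eagles    78
Lions     49
Wolves    44
Name: games, dtype: int64
Taking the sum of the resulting series gives 171.

171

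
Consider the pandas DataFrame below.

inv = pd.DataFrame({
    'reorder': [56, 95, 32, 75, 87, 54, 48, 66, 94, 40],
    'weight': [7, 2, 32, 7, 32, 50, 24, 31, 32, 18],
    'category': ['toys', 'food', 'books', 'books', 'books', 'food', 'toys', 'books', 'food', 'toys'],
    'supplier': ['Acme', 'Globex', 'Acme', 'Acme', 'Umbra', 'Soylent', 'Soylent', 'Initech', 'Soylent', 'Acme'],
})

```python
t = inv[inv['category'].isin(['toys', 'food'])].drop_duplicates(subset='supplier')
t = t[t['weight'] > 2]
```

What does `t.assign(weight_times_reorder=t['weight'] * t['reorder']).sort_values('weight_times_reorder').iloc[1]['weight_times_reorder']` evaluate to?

2700

filter rows where category in ['toys', 'food']:
   reorder  weight category supplier
0       56       7     toys     Acme
1       95       2     food   Globex
5       54      50     food  Soylent
6       48      24     toys  Soylent
8       94      32     food  Soylent
9       40      18     toys     Acme
drop duplicate supplier (keep=first):
   reorder  weight category supplier
0       56       7     toys     Acme
1       95       2     food   Globex
5       54      50     food  Soylent
filter rows where weight > 2:
   reorder  weight category supplier
0       56       7     toys     Acme
5       54      50     food  Soylent
add column weight_times_reorder = t['weight'] * t['reorder']:
   reorder  weight category supplier  weight_times_reorder
0       56       7     toys     Acme                   392
5       54      50     food  Soylent                  2700
sort by weight_times_reorder:
   reorder  weight category supplier  weight_times_reorder
0       56       7     toys     Acme                   392
5       54      50     food  Soylent                  2700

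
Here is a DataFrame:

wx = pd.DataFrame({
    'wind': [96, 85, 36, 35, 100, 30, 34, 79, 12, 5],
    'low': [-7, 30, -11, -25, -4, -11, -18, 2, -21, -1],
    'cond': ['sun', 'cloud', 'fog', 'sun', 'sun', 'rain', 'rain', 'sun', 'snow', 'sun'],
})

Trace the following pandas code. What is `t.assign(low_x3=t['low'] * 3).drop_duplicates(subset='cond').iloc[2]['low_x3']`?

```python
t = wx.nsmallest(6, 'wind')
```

-33

take 6 rows with smallest wind:
   wind  low  cond
9     5   -1   sun
8    12  -21  snow
5    30  -11  rain
6    34  -18  rain
3    35  -25   sun
2    36  -11   fog
add column low_x3 = t['low'] * 3:
   wind  low  cond  low_x3
9     5   -1   sun      -3
8    12  -21  snow     -63
5    30  -11  rain     -33
6    34  -18  rain     -54
3    35  -25   sun     -75
2    36  -11   fog     -33
drop duplicate cond (keep=first):
   wind  low  cond  low_x3
9     5   -1   sun      -3
8    12  -21  snow     -63
5    30  -11  rain     -33
2    36  -11   fog     -33
value at position 2, column 'low_x3' → -33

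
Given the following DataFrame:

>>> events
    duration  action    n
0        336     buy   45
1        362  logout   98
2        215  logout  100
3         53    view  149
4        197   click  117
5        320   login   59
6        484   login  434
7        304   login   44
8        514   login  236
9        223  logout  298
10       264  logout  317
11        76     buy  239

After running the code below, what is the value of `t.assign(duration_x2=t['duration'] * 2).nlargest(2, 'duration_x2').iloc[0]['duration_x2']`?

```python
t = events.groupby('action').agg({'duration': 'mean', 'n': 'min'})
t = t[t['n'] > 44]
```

532.0

group by action: mean(duration), min(n):
        duration    n
action               
buy        206.0   45
click      197.0  117
login      405.5   44
logout     266.0   98
view        53.0  149
filter rows where n > 44:
        duration    n
action               
buy        206.0   45
click      197.0  117
logout     266.0   98
view        53.0  149
add column duration_x2 = t['duration'] * 2:
        duration    n  duration_x2
action                            
buy        206.0   45        412.0
click      197.0  117        394.0
logout     266.0   98        532.0
view        53.0  149        106.0
take 2 rows with largest duration_x2:
        duration   n  duration_x2
action                           
logout     266.0  98        532.0
buy        206.0  45        412.0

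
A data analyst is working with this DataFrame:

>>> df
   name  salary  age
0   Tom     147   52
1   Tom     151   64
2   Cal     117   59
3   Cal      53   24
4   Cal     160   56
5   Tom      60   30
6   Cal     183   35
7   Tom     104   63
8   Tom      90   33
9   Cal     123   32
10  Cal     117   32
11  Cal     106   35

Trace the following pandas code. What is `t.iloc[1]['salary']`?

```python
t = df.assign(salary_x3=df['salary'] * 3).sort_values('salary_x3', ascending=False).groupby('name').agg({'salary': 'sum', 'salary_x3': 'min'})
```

552

add column salary_x3 = df['salary'] * 3:
   name  salary  age  salary_x3
0   Tom     147   52        441
1   Tom     151   64        453
2   Cal     117   59        351
3   Cal      53   24        159
4   Cal     160   56        480
5   Tom      60   30        180
6   Cal     183   35        549
7   Tom     104   63        312
8   Tom      90   33        270
9   Cal     123   32        369
10  Cal     117   32        351
11  Cal     106   35        318
sort by salary_x3 descending:
   name  salary  age  salary_x3
6   Cal     183   35        549
4   Cal     160   56        480
1   Tom     151   64        453
0   Tom     147   52        441
9   Cal     123   32        369
2   Cal     117   59        351
10  Cal     117   32        351
11  Cal     106   35        318
7   Tom     104   63        312
8   Tom      90   33        270
5   Tom      60   30        180
3   Cal      53   24        159
group by name: sum(salary), min(salary_x3):
      salary  salary_x3
name                   
Cal      859        159
Tom      552        180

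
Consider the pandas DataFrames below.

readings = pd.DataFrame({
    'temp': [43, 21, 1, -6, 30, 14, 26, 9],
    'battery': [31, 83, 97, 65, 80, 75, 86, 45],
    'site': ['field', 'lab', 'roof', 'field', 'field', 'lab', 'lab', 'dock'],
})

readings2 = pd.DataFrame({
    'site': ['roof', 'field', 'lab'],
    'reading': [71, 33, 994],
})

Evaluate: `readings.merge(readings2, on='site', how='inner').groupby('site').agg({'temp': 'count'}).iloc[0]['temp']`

3

merge on 'site' (how='inner') → 7 rows:
   temp  battery   site  reading
0    43       31  field       33
1    21       83    lab      994
2     1       97   roof       71
3    -6       65  field       33
4    30       80  field       33
5    14       75    lab      994
6    26       86    lab      994
group by site, count of temp:
       temp
site       
field     3
lab       3
roof      1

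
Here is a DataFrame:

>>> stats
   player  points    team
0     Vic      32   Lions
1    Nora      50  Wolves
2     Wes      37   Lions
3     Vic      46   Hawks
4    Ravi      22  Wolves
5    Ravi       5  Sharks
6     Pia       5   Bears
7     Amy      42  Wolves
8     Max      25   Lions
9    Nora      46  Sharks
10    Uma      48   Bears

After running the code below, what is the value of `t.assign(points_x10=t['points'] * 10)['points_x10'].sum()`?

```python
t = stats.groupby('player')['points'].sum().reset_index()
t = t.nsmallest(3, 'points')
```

group by player, sum of points:
player
Amy     42
Max     25
Nora    96
Pia      5
Ravi    27
Uma     48
Vic     78
Wes     37
Name: points, dtype: int64
reset_index():
  player  points
0    Amy      42
1    Max      25
2   Nora      96
3    Pia       5
4   Ravi      27
5    Uma      48
6    Vic      78
7    Wes      37
take 3 rows with smallest points:
  player  points
3    Pia       5
1    Max      25
4   Ravi      27
add column points_x10 = t['points'] * 10:
  player  points  points_x10
3    Pia       5          50
1    Max      25         250
4   Ravi      27         270
The sum of column 'points_x10' is 570.

570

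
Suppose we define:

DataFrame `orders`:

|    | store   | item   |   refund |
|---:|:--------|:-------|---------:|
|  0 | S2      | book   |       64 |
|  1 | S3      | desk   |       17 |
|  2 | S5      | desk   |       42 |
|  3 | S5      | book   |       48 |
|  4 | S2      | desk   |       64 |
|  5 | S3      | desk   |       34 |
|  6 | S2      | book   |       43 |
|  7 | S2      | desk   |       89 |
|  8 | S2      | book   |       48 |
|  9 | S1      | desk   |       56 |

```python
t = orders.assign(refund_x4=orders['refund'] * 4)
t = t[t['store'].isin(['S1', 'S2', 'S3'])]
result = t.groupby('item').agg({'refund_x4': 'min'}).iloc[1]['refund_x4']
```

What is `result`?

add column refund_x4 = orders['refund'] * 4:
  store  item  refund  refund_x4
0    S2  book      64        256
1    S3  desk      17         68
2    S5  desk      42        168
3    S5  book      48        192
4    S2  desk      64        256
5    S3  desk      34        136
6    S2  book      43        172
7    S2  desk      89        356
8    S2  book      48        192
9    S1  desk      56        224
filter rows where store in ['S1', 'S2', 'S3']:
  store  item  refund  refund_x4
0    S2  book      64        256
1    S3  desk      17         68
4    S2  desk      64        256
5    S3  desk      34        136
6    S2  book      43        172
7    S2  desk      89        356
8    S2  book      48        192
9    S1  desk      56        224
group by item, min of refund_x4:
      refund_x4
item           
book        172
desk         68
Hence 68.

68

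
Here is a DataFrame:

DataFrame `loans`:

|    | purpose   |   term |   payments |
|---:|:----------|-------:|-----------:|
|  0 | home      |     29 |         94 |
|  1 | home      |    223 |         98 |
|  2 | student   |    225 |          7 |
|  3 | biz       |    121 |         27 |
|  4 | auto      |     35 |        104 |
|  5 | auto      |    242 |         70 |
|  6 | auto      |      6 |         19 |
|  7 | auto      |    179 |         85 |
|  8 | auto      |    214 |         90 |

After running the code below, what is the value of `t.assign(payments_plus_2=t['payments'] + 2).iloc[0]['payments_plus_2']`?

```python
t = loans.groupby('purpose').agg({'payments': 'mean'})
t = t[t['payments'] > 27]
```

75.6

group by purpose, mean of payments:
         payments
purpose          
auto         73.6
biz          27.0
home         96.0
student       7.0
filter rows where payments > 27:
         payments
purpose          
auto         73.6
home         96.0
add column payments_plus_2 = t['payments'] + 2:
         payments  payments_plus_2
purpose                           
auto         73.6             75.6
home         96.0             98.0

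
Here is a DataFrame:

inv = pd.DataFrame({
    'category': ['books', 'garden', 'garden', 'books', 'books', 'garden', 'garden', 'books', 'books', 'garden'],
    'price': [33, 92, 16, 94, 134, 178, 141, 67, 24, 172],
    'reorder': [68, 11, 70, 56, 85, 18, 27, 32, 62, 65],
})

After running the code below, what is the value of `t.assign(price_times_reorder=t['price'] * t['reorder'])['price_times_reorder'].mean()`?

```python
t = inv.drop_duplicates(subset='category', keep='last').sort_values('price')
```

6334.0

drop duplicate category (keep=last):
  category  price  reorder
8    books     24       62
9   garden    172       65
sort by price:
  category  price  reorder
8    books     24       62
9   garden    172       65
add column price_times_reorder = t['price'] * t['reorder']:
  category  price  reorder  price_times_reorder
8    books     24       62                 1488
9   garden    172       65                11180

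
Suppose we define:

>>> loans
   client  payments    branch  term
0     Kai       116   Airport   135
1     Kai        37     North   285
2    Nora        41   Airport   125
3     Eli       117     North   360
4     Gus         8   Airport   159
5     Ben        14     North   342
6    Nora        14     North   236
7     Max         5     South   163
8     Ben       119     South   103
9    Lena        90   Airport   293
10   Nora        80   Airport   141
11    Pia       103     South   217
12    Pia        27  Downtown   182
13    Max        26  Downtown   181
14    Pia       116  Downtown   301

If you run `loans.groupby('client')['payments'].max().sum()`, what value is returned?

group by client, max of payments:
client
Ben     119
Eli     117
Gus       8
Kai     116
Lena     90
Max      26
Nora     80
Pia     116
Name: payments, dtype: int64

672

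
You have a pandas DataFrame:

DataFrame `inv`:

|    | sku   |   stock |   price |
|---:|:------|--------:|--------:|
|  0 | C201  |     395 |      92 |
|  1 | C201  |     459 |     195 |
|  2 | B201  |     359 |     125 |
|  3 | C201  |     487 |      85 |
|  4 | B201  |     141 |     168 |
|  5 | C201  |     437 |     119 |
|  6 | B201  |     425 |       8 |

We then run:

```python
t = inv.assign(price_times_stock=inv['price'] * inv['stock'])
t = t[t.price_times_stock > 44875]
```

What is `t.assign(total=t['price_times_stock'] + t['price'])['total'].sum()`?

141822

add column price_times_stock = inv['price'] * inv['stock']:
    sku  stock  price  price_times_stock
0  C201    395     92              36340
1  C201    459    195              89505
2  B201    359    125              44875
3  C201    487     85              41395
4  B201    141    168              23688
5  C201    437    119              52003
6  B201    425      8               3400
filter rows where price_times_stock > 44875:
    sku  stock  price  price_times_stock
1  C201    459    195              89505
5  C201    437    119              52003
add column total = t['price_times_stock'] + t['price']:
    sku  stock  price  price_times_stock  total
1  C201    459    195              89505  89700
5  C201    437    119              52003  52122
So sum() = 141822.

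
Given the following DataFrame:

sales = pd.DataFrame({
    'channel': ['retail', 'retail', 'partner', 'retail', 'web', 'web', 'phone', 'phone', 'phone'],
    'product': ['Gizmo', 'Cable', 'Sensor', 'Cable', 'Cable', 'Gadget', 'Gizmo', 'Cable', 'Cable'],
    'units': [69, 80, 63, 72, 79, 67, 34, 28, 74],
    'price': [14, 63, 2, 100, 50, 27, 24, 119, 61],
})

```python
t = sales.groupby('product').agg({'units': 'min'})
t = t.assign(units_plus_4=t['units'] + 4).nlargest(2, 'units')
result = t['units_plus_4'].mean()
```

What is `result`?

69.0

group by product, min of units:
         units
product       
Cable       28
Gadget      67
Gizmo       34
Sensor      63
add column units_plus_4 = t['units'] + 4:
         units  units_plus_4
product                     
Cable       28            32
Gadget      67            71
Gizmo       34            38
Sensor      63            67
take 2 rows with largest units:
         units  units_plus_4
product                     
Gadget      67            71
Sensor      63            67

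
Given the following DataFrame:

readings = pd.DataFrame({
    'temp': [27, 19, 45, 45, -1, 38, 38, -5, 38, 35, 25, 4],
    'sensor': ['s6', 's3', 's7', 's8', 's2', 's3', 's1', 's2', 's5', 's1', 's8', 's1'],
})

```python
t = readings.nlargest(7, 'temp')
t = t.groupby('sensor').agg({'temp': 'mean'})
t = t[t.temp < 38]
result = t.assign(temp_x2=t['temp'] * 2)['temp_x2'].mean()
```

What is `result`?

take 7 rows with largest temp:
   temp sensor
2    45     s7
3    45     s8
5    38     s3
6    38     s1
8    38     s5
9    35     s1
0    27     s6
group by sensor, mean of temp:
        temp
sensor      
s1      36.5
s3      38.0
s5      38.0
s6      27.0
s7      45.0
s8      45.0
filter rows where temp < 38:
        temp
sensor      
s1      36.5
s6      27.0
add column temp_x2 = t['temp'] * 2:
        temp  temp_x2
sensor               
s1      36.5     73.0
s6      27.0     54.0
So mean() = 63.5.

63.5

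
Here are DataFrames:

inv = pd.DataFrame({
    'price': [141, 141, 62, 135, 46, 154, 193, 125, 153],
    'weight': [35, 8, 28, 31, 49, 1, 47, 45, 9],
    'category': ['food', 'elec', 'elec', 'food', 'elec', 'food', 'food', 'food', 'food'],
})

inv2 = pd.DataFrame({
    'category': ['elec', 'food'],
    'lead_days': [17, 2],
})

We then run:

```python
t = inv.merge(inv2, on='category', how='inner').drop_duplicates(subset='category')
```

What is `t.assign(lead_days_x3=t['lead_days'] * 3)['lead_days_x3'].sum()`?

57

merge on 'category' (how='inner') → 9 rows:
   price  weight category  lead_days
0    141      35     food          2
1    141       8     elec         17
2     62      28     elec         17
3    135      31     food          2
4     46      49     elec         17
5    154       1     food          2
6    193      47     food          2
7    125      45     food          2
8    153       9     food          2
drop duplicate category (keep=first):
   price  weight category  lead_days
0    141      35     food          2
1    141       8     elec         17
add column lead_days_x3 = t['lead_days'] * 3:
   price  weight category  lead_days  lead_days_x3
0    141      35     food          2             6
1    141       8     elec         17            51
sum of column 'lead_days_x3' → 57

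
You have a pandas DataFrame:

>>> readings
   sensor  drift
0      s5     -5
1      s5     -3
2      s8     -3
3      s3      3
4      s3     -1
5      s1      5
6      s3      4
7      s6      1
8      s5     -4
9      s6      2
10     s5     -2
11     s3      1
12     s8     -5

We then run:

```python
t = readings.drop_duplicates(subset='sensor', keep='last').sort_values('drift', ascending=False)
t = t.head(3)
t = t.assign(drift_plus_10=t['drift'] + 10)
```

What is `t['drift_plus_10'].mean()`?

12.6666666667

drop duplicate sensor (keep=last):
   sensor  drift
5      s1      5
9      s6      2
10     s5     -2
11     s3      1
12     s8     -5
sort by drift descending:
   sensor  drift
5      s1      5
9      s6      2
11     s3      1
10     s5     -2
12     s8     -5
take first 3 rows:
   sensor  drift
5      s1      5
9      s6      2
11     s3      1
add column drift_plus_10 = t['drift'] + 10:
   sensor  drift  drift_plus_10
5      s1      5             15
9      s6      2             12
11     s3      1             11
mean of column 'drift_plus_10' → 12.6666666667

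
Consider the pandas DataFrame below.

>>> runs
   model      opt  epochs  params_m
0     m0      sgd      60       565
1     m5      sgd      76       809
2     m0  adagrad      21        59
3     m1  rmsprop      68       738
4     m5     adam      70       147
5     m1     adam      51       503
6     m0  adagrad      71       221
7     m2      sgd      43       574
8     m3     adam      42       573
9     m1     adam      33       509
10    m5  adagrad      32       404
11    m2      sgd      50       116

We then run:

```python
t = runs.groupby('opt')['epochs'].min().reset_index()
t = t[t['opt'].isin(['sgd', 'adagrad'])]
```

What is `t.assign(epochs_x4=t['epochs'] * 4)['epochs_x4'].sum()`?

group by opt, min of epochs:
opt
adagrad    21
adam       33
rmsprop    68
sgd        43
Name: epochs, dtype: int64
reset_index():
       opt  epochs
0  adagrad      21
1     adam      33
2  rmsprop      68
3      sgd      43
filter rows where opt in ['sgd', 'adagrad']:
       opt  epochs
0  adagrad      21
3      sgd      43
add column epochs_x4 = t['epochs'] * 4:
       opt  epochs  epochs_x4
0  adagrad      21         84
3      sgd      43        172
Hence 256.

256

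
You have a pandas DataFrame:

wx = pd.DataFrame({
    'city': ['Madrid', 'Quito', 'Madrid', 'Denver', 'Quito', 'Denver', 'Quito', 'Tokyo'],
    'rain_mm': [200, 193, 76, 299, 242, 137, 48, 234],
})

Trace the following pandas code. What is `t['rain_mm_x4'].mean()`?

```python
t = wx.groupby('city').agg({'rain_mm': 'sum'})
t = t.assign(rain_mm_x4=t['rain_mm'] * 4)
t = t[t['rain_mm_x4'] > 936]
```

1593.33333333

group by city, sum of rain_mm:
        rain_mm
city           
Denver      436
Madrid      276
Quito       483
Tokyo       234
add column rain_mm_x4 = t['rain_mm'] * 4:
        rain_mm  rain_mm_x4
city                       
Denver      436        1744
Madrid      276        1104
Quito       483        1932
Tokyo       234         936
filter rows where rain_mm_x4 > 936:
        rain_mm  rain_mm_x4
city                       
Denver      436        1744
Madrid      276        1104
Quito       483        1932
Then the mean of column 'rain_mm_x4': 1593.33333333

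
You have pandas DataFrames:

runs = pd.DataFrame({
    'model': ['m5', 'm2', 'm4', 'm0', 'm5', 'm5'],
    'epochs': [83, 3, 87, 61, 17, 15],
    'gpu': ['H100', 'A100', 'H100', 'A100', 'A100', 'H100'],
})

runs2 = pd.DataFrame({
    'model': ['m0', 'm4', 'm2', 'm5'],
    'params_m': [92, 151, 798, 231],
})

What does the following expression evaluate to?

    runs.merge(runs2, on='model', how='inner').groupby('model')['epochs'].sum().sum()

merge on 'model' (how='inner') → 6 rows:
  model  epochs   gpu  params_m
0    m5      83  H100       231
1    m2       3  A100       798
2    m4      87  H100       151
3    m0      61  A100        92
4    m5      17  A100       231
5    m5      15  H100       231
group by model, sum of epochs:
model
m0     61
m2      3
m4     87
m5    115
Name: epochs, dtype: int64
Reading off the sum of the resulting series, we get 266.

266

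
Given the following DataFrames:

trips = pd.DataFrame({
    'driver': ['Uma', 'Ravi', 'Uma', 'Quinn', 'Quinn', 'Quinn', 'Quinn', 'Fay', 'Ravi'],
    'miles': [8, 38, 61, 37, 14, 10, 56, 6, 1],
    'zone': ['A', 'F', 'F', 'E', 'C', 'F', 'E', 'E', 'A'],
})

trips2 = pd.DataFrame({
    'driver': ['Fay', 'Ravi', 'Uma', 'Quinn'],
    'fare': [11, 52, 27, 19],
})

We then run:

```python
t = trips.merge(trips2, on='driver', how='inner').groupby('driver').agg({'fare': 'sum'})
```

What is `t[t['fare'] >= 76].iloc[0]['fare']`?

merge on 'driver' (how='inner') → 9 rows:
  driver  miles zone  fare
0    Uma      8    A    27
1   Ravi     38    F    52
2    Uma     61    F    27
3  Quinn     37    E    19
4  Quinn     14    C    19
5  Quinn     10    F    19
6  Quinn     56    E    19
7    Fay      6    E    11
8   Ravi      1    A    52
group by driver, sum of fare:
        fare
driver      
Fay       11
Quinn     76
Ravi     104
Uma       54
filter rows where fare >= 76:
        fare
driver      
Quinn     76
Ravi     104
value at position 0, column 'fare' → 76

76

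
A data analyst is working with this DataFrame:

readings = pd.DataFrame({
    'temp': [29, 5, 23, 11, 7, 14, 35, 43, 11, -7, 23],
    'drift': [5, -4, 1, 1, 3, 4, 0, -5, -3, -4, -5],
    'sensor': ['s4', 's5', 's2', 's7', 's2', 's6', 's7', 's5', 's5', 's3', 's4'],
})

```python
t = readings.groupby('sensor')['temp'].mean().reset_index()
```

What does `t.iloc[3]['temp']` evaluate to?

19.6666666667

group by sensor, mean of temp:
sensor
s2    15.000000
s3    -7.000000
s4    26.000000
s5    19.666667
s6    14.000000
s7    23.000000
Name: temp, dtype: float64
reset_index():
  sensor       temp
0     s2  15.000000
1     s3  -7.000000
2     s4  26.000000
3     s5  19.666667
4     s6  14.000000
5     s7  23.000000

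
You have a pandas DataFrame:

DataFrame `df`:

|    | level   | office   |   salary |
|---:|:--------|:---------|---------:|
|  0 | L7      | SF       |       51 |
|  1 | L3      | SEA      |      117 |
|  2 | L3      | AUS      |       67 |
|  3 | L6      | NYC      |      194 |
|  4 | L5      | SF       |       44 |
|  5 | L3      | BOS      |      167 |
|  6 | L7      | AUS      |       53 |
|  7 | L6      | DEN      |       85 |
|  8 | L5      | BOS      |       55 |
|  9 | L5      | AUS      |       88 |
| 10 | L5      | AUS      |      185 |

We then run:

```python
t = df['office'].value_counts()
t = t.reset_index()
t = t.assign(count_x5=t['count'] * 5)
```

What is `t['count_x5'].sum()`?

55

value_counts of office:
office
AUS    4
SF     2
BOS    2
SEA    1
NYC    1
DEN    1
Name: count, dtype: int64
reset_index():
  office  count
0    AUS      4
1     SF      2
2    BOS      2
3    SEA      1
4    NYC      1
5    DEN      1
add column count_x5 = t['count'] * 5:
  office  count  count_x5
0    AUS      4        20
1     SF      2        10
2    BOS      2        10
3    SEA      1         5
4    NYC      1         5
5    DEN      1         5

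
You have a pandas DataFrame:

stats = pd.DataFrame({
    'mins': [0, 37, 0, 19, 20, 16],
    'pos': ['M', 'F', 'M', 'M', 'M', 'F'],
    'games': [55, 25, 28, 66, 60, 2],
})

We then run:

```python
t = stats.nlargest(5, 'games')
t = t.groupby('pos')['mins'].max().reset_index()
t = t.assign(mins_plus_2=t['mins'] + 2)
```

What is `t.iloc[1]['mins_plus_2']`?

22

take 5 rows with largest games:
   mins pos  games
3    19   M     66
4    20   M     60
0     0   M     55
2     0   M     28
1    37   F     25
group by pos, max of mins:
pos
F    37
M    20
Name: mins, dtype: int64
reset_index():
  pos  mins
0   F    37
1   M    20
add column mins_plus_2 = t['mins'] + 2:
  pos  mins  mins_plus_2
0   F    37           39
1   M    20           22
Taking the value at position 1, column 'mins_plus_2' gives 22.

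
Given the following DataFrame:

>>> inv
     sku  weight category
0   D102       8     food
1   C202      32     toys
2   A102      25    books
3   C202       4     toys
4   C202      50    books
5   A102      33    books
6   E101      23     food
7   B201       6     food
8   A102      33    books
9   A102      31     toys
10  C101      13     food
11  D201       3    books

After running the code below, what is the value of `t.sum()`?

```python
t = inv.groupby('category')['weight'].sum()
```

group by category, sum of weight:
category
books    144
food      50
toys      67
Name: weight, dtype: int64
Taking the sum of the resulting series gives 261.

261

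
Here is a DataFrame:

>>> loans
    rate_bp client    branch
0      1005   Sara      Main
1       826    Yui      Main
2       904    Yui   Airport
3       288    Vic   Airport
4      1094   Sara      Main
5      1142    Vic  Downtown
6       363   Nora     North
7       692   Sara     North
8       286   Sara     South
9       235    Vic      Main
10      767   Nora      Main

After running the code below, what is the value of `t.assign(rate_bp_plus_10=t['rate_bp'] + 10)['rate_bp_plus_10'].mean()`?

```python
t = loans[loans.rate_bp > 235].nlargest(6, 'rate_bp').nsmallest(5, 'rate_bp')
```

filter rows where rate_bp > 235:
    rate_bp client    branch
0      1005   Sara      Main
1       826    Yui      Main
2       904    Yui   Airport
3       288    Vic   Airport
4      1094   Sara      Main
5      1142    Vic  Downtown
6       363   Nora     North
7       692   Sara     North
8       286   Sara     South
10      767   Nora      Main
take 6 rows with largest rate_bp:
    rate_bp client    branch
5      1142    Vic  Downtown
4      1094   Sara      Main
0      1005   Sara      Main
2       904    Yui   Airport
1       826    Yui      Main
10      767   Nora      Main
take 5 rows with smallest rate_bp:
    rate_bp client   branch
10      767   Nora     Main
1       826    Yui     Main
2       904    Yui  Airport
0      1005   Sara     Main
4      1094   Sara     Main
add column rate_bp_plus_10 = t['rate_bp'] + 10:
    rate_bp client   branch  rate_bp_plus_10
10      767   Nora     Main              777
1       826    Yui     Main              836
2       904    Yui  Airport              914
0      1005   Sara     Main             1015
4      1094   Sara     Main             1104
So mean() = 929.2.

929.2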